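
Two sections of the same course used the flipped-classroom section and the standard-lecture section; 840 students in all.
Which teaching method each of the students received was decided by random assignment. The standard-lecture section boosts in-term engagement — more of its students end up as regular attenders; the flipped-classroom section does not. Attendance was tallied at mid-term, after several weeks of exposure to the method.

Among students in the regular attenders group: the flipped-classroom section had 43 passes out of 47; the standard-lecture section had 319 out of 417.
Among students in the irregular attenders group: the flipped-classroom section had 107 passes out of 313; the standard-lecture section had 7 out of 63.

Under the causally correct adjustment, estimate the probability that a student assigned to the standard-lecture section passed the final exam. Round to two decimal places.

The stratified and pooled comparisons disagree (the flipped-classroom section wins within each mid-term attendance; the standard-lecture section wins overall), so the answer turns on the causal role of mid-term attendance.
Mid-term attendance is recorded after the teaching method and is itself shifted by it — it sits on the causal path from teaching method to outcome. Conditioning on a mediator would strip out part of the effect we want; the pooled comparison gives the total causal effect.
So P(outcome | do(the standard-lecture section)) is just the pooled rate for the standard-lecture section: 326/480 = 0.679.

0.68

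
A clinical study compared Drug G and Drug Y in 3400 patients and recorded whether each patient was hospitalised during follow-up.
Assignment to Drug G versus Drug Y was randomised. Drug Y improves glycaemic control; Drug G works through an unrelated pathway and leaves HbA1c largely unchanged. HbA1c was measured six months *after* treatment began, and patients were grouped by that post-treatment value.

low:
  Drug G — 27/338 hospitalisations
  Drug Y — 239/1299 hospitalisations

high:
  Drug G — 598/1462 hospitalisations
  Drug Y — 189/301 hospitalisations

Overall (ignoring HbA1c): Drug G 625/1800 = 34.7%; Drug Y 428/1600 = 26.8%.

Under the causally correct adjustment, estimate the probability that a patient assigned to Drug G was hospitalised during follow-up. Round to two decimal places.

0.35

HbA1c is downstream of the drug. One should not condition on a consequence of treatment, so the overall rates are the right comparison.
So P(outcome | do(Drug G)) is just the pooled rate for Drug G: 625/1800 = 0.347.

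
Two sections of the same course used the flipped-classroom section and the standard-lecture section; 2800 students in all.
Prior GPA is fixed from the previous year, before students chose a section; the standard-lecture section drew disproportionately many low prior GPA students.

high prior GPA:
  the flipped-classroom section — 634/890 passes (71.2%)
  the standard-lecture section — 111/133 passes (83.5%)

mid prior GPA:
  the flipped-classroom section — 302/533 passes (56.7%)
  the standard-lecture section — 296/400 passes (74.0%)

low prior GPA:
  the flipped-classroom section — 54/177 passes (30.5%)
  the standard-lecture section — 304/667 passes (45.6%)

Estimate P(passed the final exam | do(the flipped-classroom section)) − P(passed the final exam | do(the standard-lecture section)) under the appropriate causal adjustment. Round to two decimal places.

The stratified and pooled comparisons disagree (the standard-lecture section wins within each prior GPA band; the flipped-classroom section wins overall), so the answer turns on the causal role of prior GPA band.
Prior GPA band differs across teaching methods for reasons unrelated to any effect of the teaching method itself, and it separately predicts the outcome — a classic confounder. We must compare within prior GPA band levels.
Adjusting over the population distribution of prior GPA band: 0.365·(0.712−0.835) + 0.333·(0.567−0.740) + 0.301·(0.305−0.456) = -0.148.

-0.15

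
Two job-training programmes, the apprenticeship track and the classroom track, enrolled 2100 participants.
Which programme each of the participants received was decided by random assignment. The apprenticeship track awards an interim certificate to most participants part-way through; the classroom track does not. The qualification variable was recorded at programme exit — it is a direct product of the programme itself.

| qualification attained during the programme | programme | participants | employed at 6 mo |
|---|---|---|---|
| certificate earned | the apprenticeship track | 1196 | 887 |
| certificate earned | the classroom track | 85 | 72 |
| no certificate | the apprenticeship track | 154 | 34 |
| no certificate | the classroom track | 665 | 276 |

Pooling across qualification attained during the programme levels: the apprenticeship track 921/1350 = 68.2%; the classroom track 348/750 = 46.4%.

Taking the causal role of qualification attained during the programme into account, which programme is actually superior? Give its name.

Qualification attained during the programme here is a post-treatment variable shaped by the programme; conditioning on it would introduce bias rather than remove it. The overall comparison is the causal one.
Pooled: the apprenticeship track 68.2% vs the classroom track 46.4%; the apprenticeship track is higher overall.

the apprenticeship track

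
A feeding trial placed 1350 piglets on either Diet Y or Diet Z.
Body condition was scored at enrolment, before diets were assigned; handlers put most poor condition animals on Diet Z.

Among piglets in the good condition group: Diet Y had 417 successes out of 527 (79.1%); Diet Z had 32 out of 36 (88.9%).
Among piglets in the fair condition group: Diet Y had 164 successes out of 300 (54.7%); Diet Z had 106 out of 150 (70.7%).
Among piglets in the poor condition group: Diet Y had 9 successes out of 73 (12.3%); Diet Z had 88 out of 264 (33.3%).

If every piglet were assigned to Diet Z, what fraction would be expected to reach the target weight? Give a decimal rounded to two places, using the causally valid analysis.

Diet Z is higher inside every starting body condition stratum but Diet Y is higher in aggregate. Whether to stratify depends on how starting body condition relates to the diet.
Starting body condition differs across diets for reasons unrelated to any effect of the diet itself, and it separately predicts the outcome — a classic confounder. We must compare within starting body condition levels.
Standardising Diet Z to the population starting body condition mix: 0.417·32/36 + 0.333·106/150 + 0.250·88/264 = 0.689.

0.69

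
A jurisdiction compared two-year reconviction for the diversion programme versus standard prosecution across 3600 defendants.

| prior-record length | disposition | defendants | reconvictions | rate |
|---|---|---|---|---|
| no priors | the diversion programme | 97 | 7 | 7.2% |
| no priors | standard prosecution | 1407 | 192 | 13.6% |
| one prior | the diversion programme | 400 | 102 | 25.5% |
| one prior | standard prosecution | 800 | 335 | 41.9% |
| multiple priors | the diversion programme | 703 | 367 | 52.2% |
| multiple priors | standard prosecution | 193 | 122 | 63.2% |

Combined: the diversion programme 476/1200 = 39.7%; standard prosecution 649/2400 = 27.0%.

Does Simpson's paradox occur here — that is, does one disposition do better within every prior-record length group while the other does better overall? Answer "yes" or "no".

yes

Within each prior-record length level (no priors 7.2% vs 13.6%; one prior 25.5% vs 41.9%; multiple priors 52.2% vs 63.2%), the diversion programme has the lower rate every time. Pooled: 39.7% vs 27.0% — standard prosecution has the lower rate overall. The two comparisons disagree.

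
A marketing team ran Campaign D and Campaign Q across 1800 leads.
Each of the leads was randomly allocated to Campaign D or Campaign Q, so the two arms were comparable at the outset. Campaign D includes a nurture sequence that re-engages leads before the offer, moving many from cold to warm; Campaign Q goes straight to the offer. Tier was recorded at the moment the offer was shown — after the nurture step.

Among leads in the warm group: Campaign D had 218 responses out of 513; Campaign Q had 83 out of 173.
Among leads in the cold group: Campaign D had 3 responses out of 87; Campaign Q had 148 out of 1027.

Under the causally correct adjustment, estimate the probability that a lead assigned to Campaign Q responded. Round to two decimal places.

0.19

The stratified and pooled comparisons disagree (Campaign Q wins within each engagement tier; Campaign D wins overall), so the answer turns on the causal role of engagement tier.
Engagement tier is downstream of the campaign. One should not condition on a consequence of treatment, so the overall rates are the right comparison.
So P(outcome | do(Campaign Q)) is just the pooled rate for Campaign Q: 231/1200 = 0.193.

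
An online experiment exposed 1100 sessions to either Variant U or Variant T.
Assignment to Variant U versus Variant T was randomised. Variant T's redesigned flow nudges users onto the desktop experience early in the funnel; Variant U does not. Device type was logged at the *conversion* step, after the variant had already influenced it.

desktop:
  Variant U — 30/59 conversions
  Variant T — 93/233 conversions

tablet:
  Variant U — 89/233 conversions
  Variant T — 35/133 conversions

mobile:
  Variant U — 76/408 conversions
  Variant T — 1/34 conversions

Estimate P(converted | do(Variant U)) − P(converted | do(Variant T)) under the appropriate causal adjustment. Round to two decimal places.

Because the variant influences device type, device type is a post-treatment mediator, not a confounder. Stratifying on it would bias the estimate; the causal effect is the crude pooled difference.
The causal difference is the pooled difference: 0.279 − 0.323 = -0.044.

-0.04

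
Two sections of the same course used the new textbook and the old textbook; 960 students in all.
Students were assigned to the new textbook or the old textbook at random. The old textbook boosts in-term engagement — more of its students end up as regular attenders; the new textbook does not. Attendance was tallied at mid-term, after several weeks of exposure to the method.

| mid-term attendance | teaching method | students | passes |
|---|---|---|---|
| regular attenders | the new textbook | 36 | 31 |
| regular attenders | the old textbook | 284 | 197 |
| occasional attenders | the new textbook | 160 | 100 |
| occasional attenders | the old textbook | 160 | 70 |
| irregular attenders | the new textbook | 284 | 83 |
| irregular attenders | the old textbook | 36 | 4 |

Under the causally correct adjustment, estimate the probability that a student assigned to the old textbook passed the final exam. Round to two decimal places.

0.56

Because the teaching method influences mid-term attendance, mid-term attendance is a post-treatment mediator, not a confounder. Stratifying on it would bias the estimate; the causal effect is the crude pooled difference.
So P(outcome | do(the old textbook)) is just the pooled rate for the old textbook: 271/480 = 0.565.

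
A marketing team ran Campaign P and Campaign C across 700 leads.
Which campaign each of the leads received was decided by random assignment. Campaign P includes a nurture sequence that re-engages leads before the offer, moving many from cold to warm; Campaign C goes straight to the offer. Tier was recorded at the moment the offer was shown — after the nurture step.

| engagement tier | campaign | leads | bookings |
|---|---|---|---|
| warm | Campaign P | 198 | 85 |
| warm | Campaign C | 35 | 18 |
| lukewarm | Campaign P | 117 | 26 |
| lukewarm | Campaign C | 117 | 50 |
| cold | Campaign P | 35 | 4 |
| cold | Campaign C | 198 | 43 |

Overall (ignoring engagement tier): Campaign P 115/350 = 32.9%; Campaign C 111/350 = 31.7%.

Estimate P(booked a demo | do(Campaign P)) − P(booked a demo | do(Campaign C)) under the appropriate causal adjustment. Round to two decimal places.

+0.01

Engagement tier lies on the pathway campaign → engagement tier → outcome, so adjusting for it blocks the indirect effect. For the total causal effect of campaign, use the unadjusted pooled rates.
The causal difference is the pooled difference: 0.329 − 0.317 = +0.011.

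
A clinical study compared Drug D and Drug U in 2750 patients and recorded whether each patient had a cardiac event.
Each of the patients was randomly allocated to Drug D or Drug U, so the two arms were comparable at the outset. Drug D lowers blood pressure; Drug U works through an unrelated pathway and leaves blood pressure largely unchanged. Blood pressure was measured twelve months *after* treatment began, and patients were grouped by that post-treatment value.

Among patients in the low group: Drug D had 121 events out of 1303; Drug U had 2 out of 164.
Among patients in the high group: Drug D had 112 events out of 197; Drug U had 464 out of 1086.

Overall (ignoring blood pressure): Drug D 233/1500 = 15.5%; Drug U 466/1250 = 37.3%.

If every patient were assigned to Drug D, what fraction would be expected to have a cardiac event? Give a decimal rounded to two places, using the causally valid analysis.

The stratified and pooled comparisons disagree (Drug U wins within each blood pressure; Drug D wins overall), so the answer turns on the causal role of blood pressure.
Stratifying would compare drugs among patients the drugs themselves sorted into blood pressure groups — a form of selection on an intermediate. The unconditioned pooled rates give the total causal effect.
So P(outcome | do(Drug D)) is just the pooled rate for Drug D: 233/1500 = 0.155.

0.16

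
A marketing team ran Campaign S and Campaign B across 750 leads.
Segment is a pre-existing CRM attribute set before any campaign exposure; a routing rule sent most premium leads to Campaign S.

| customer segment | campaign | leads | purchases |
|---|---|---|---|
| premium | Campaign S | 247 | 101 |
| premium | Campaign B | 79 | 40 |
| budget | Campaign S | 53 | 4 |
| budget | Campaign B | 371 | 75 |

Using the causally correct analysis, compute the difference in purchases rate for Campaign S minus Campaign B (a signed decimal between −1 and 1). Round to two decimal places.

-0.11

Within every customer segment level Campaign B has the higher rate, yet pooled Campaign S does — Simpson's reversal.
Here customer segment is a common cause — it drives both which campaign a case falls under and the outcome. The crude comparison mixes populations; the stratum-specific rates are the causally relevant ones.
Adjusting over the population distribution of customer segment: 0.435·(0.409−0.506) + 0.565·(0.075−0.202) = -0.114.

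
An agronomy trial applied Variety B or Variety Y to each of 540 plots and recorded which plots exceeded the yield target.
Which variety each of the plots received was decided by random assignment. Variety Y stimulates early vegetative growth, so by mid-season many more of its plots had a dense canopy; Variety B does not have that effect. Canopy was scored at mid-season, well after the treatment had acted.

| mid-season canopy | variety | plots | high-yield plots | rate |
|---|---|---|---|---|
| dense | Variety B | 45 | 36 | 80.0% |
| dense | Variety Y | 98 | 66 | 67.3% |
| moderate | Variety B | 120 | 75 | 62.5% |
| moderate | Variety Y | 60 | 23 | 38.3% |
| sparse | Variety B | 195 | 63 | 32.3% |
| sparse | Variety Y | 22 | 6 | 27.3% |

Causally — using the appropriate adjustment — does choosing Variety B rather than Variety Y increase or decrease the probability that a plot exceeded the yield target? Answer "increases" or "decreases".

decreases

Mid-season canopy is downstream of the variety. One should not condition on a consequence of treatment, so the overall rates are the right comparison.
Pooled: Variety B 48.3% vs Variety Y 52.8%; Variety Y is higher overall.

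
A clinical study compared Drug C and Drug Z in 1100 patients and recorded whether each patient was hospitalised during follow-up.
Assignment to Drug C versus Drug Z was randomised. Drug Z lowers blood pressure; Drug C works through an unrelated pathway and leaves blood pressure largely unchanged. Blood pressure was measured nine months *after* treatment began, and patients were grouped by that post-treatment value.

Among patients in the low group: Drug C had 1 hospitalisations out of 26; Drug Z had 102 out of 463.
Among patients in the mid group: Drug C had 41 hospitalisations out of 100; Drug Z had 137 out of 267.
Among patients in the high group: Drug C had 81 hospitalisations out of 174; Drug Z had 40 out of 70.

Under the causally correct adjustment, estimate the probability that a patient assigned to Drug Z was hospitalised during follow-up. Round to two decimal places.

0.35

The distribution of blood pressure is itself part of what the drug does — it is an intermediate outcome. Holding it fixed would remove that part of the effect; the total effect is the pooled difference.
So P(outcome | do(Drug Z)) is just the pooled rate for Drug Z: 279/800 = 0.349.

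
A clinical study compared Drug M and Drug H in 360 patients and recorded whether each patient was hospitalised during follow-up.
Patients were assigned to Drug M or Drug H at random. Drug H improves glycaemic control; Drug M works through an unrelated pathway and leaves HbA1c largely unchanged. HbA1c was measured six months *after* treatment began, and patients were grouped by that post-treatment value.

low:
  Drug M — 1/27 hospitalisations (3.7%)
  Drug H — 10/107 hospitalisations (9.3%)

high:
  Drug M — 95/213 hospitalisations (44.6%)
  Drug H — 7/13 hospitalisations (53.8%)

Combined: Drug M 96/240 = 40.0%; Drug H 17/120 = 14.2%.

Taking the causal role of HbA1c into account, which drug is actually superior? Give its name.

The distribution of HbA1c is itself part of what the drug does — it is an intermediate outcome. Holding it fixed would remove that part of the effect; the total effect is the pooled difference.
Pooled: Drug M 40.0% vs Drug H 14.2%; Drug H is lower overall.

Drug H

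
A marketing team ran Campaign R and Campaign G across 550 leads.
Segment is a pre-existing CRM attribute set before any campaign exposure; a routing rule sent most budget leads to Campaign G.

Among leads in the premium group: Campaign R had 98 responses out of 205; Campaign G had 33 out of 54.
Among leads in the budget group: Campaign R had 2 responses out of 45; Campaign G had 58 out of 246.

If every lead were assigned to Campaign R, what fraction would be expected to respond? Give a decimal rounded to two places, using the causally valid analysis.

0.25

Customer segment differs across campaigns for reasons unrelated to any effect of the campaign itself, and it separately predicts the outcome — a classic confounder. We must compare within customer segment levels.
Standardising Campaign R to the population customer segment mix: 0.471·98/205 + 0.529·2/45 = 0.249.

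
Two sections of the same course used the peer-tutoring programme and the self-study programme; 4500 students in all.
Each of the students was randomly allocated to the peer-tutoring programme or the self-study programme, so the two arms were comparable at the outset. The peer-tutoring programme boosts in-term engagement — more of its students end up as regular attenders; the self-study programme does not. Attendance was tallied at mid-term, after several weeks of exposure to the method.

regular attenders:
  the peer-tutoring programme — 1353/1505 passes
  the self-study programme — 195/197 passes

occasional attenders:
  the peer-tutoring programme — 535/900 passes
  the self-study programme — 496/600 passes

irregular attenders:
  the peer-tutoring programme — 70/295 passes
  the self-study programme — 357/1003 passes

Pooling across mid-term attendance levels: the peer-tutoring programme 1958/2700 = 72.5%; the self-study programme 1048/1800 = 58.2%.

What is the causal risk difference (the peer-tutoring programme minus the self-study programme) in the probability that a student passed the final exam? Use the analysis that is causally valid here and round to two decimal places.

+0.14

the self-study programme is higher inside every mid-term attendance stratum but the peer-tutoring programme is higher in aggregate. Whether to stratify depends on how mid-term attendance relates to the teaching method.
Because the teaching method influences mid-term attendance, mid-term attendance is a post-treatment mediator, not a confounder. Stratifying on it would bias the estimate; the causal effect is the crude pooled difference.
The causal difference is the pooled difference: 0.725 − 0.582 = +0.143.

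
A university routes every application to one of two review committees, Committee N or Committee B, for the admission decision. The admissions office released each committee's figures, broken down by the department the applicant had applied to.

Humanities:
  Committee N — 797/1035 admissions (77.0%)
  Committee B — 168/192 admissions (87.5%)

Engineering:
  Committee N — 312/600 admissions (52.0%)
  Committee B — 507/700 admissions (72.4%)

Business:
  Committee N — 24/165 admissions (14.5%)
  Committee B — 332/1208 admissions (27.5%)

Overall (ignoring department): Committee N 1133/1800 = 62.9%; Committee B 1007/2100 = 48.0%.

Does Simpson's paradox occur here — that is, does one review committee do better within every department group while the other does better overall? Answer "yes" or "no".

yes

Within each department level (Humanities 77.0% vs 87.5%; Engineering 52.0% vs 72.4%; Business 14.5% vs 27.5%), Committee B has the higher rate every time. Pooled: 62.9% vs 48.0% — Committee N has the higher rate overall. The two comparisons disagree.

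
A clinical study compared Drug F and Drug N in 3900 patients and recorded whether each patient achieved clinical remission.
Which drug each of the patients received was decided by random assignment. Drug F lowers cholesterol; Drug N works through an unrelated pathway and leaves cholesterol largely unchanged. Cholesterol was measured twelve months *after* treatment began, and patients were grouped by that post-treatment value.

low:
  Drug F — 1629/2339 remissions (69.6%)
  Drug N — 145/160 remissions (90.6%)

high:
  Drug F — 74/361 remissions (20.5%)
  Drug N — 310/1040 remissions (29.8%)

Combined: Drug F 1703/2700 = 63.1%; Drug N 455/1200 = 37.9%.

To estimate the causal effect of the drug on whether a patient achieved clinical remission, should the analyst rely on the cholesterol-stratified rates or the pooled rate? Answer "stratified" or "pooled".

Within every cholesterol level Drug N has the higher rate, yet pooled Drug F does — Simpson's reversal.
Cholesterol lies on the pathway drug → cholesterol → outcome, so adjusting for it blocks the indirect effect. For the total causal effect of drug, use the unadjusted pooled rates.
Pooled: Drug F 63.1% vs Drug N 37.9%; Drug F is higher overall.

pooled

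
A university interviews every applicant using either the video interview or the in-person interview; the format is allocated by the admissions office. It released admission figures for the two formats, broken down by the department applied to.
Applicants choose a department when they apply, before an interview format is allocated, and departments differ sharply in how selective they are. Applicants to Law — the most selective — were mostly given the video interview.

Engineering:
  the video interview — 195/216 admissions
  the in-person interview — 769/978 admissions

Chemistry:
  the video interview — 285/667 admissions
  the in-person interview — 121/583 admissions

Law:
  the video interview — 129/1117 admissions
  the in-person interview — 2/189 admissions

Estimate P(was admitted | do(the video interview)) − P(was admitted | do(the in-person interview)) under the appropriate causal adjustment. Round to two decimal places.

Within every department level the video interview has the higher rate, yet pooled the in-person interview does — Simpson's reversal.
Department satisfies the back-door criterion: it is not a descendant of the interview format, and it blocks the spurious path from interview format to outcome. Adjusting for it (i.e., using the within-department rates) gives the causal effect.
Adjusting over the population distribution of department: 0.318·(0.903−0.786) + 0.333·(0.427−0.208) + 0.348·(0.115−0.011) = +0.147.

+0.15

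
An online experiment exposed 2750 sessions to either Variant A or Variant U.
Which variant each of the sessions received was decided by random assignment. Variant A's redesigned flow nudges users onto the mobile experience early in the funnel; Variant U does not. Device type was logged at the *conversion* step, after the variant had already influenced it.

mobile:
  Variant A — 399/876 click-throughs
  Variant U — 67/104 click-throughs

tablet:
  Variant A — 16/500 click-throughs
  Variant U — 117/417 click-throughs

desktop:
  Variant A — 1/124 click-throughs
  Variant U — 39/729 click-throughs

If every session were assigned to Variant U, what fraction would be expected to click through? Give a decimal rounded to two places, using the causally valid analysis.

The device type-specific comparison favours Variant U throughout, but the pooled figures favour Variant A. The question is whether to condition on device type.
Device type here is a post-treatment variable shaped by the variant; conditioning on it would introduce bias rather than remove it. The overall comparison is the causal one.
So P(outcome | do(Variant U)) is just the pooled rate for Variant U: 223/1250 = 0.178.

0.18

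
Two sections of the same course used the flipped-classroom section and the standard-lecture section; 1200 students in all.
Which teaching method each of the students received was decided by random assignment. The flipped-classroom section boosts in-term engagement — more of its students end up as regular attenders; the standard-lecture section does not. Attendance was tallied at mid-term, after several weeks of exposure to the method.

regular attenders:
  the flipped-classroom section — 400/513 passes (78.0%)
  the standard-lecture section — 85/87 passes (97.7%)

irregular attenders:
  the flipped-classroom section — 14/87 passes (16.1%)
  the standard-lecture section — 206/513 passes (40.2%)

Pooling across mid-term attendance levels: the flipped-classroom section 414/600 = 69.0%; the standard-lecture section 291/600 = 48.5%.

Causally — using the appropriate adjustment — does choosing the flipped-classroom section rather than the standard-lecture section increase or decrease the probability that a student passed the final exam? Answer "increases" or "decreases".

Stratifying would compare teaching methods among students the teaching methods themselves sorted into mid-term attendance groups — a form of selection on an intermediate. The unconditioned pooled rates give the total causal effect.
Pooled: the flipped-classroom section 69.0% vs the standard-lecture section 48.5%; the flipped-classroom section is higher overall.

increases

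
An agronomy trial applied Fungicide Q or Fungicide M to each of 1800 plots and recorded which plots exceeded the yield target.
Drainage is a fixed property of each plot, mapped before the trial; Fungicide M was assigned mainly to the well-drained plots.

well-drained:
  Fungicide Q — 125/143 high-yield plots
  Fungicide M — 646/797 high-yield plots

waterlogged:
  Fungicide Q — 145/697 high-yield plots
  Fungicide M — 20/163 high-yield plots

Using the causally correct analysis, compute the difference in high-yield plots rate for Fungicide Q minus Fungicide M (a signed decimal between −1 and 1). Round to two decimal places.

The field drainage-specific comparison favours Fungicide Q throughout, but the pooled figures favour Fungicide M. The question is whether to condition on field drainage.
The imbalance in field drainage arose from how plots were allocated, not from anything the fungicide did; and field drainage independently affects the outcome. The pooled gap is confounded — condition on field drainage.
Adjusting over the population distribution of field drainage: 0.522·(0.874−0.811) + 0.478·(0.208−0.123) = +0.074.

+0.07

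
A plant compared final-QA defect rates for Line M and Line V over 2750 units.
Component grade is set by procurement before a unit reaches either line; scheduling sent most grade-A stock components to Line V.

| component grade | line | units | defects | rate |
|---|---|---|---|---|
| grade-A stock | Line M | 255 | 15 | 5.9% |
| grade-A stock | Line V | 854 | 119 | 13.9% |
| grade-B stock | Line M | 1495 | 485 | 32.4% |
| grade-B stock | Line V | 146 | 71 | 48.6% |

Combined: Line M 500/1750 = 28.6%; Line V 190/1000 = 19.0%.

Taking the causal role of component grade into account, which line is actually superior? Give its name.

The imbalance in component grade arose from how units were allocated, not from anything the line did; and component grade independently affects the outcome. The pooled gap is confounded — condition on component grade.
Within each level — grade-A stock: 5.9% vs 13.9%; grade-B stock: 32.4% vs 48.6% — Line M is lower every time.

Line M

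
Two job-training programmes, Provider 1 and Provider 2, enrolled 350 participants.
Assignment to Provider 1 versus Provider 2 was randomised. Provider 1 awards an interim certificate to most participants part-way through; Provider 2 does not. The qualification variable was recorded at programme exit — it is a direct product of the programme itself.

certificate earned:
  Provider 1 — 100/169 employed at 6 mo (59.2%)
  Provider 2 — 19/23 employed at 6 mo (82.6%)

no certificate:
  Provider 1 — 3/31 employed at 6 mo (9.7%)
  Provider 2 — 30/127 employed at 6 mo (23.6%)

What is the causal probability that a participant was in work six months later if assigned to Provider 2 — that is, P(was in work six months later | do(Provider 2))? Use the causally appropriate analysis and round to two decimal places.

0.33

The stratified and pooled comparisons disagree (Provider 2 wins within each qualification attained during the programme; Provider 1 wins overall), so the answer turns on the causal role of qualification attained during the programme.
Qualification attained during the programme is recorded after the programme and is itself shifted by it — it sits on the causal path from programme to outcome. Conditioning on a mediator would strip out part of the effect we want; the pooled comparison gives the total causal effect.
So P(outcome | do(Provider 2)) is just the pooled rate for Provider 2: 49/150 = 0.327.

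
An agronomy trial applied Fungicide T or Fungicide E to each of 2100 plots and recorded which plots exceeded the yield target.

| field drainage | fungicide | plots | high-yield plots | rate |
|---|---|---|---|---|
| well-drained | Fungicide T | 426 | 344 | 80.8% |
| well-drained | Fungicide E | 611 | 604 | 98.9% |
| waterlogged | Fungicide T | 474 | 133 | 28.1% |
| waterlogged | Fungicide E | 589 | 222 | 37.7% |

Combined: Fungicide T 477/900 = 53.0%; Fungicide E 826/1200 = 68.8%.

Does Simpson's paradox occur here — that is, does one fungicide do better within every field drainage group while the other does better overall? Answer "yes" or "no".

Within each field drainage level (well-drained 80.8% vs 98.9%; waterlogged 28.1% vs 37.7%), Fungicide E has the higher rate every time. Pooled: 53.0% vs 68.8% — Fungicide E has the higher rate overall. They agree.

no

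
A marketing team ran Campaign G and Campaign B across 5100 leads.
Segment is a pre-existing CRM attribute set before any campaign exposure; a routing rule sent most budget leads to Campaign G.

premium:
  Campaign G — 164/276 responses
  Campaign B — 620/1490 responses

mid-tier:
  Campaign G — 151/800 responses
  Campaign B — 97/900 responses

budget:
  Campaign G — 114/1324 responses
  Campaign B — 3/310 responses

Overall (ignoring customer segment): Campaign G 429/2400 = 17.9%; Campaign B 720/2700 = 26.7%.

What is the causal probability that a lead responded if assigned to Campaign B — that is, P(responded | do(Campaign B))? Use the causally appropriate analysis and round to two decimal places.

0.18

The customer segment-specific comparison favours Campaign G throughout, but the pooled figures favour Campaign B. The question is whether to condition on customer segment.
The imbalance in customer segment arose from how leads were allocated, not from anything the campaign did; and customer segment independently affects the outcome. The pooled gap is confounded — condition on customer segment.
Standardising Campaign B to the population customer segment mix: 0.346·620/1490 + 0.333·97/900 + 0.320·3/310 = 0.183.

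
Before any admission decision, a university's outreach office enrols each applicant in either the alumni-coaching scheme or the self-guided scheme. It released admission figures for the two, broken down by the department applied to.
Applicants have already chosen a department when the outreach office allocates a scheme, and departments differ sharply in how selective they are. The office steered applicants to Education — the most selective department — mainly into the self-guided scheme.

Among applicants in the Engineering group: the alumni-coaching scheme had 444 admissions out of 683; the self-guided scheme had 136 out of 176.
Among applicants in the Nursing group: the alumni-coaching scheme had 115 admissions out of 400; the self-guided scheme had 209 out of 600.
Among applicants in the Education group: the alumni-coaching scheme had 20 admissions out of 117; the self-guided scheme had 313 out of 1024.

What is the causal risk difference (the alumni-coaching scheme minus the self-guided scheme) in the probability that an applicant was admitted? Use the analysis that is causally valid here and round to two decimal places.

The imbalance in department arose from how applicants were allocated, not from anything the outreach scheme did; and department independently affects the outcome. The pooled gap is confounded — condition on department.
Adjusting over the population distribution of department: 0.286·(0.650−0.773) + 0.333·(0.287−0.348) + 0.380·(0.171−0.306) = -0.107.

-0.11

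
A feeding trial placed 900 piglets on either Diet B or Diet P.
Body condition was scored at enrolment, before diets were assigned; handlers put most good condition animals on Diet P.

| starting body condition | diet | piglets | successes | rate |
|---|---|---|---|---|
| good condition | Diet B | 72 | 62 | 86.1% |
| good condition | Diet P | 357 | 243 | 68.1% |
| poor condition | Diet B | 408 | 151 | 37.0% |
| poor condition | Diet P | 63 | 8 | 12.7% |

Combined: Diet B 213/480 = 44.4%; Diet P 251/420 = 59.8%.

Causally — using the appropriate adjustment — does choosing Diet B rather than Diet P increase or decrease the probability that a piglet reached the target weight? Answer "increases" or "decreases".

Starting body condition satisfies the back-door criterion: it is not a descendant of the diet, and it blocks the spurious path from diet to outcome. Adjusting for it (i.e., using the within-starting body condition rates) gives the causal effect.
Within each level — good condition: 86.1% vs 68.1%; poor condition: 37.0% vs 12.7% — Diet B is higher every time.

increases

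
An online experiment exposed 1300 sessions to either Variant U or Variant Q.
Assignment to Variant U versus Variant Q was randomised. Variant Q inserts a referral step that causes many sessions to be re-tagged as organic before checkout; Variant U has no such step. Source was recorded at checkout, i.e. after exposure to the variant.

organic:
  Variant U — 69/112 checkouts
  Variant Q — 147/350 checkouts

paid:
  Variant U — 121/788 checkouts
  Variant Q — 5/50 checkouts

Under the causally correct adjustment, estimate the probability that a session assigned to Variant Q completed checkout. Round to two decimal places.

Traffic source is downstream of the variant. One should not condition on a consequence of treatment, so the overall rates are the right comparison.
So P(outcome | do(Variant Q)) is just the pooled rate for Variant Q: 152/400 = 0.380.

0.38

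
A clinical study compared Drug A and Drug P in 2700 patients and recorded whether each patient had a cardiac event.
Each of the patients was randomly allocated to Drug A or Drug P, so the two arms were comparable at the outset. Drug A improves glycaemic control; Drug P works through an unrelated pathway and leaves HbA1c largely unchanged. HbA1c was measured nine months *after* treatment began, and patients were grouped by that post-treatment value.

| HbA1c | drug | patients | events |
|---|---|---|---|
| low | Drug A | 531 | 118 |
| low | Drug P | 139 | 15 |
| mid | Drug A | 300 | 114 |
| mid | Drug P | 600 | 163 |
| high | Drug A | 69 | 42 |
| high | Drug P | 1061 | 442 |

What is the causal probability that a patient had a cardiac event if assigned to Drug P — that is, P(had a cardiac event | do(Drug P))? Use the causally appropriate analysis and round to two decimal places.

0.34

HbA1c is recorded after the drug and is itself shifted by it — it sits on the causal path from drug to outcome. Conditioning on a mediator would strip out part of the effect we want; the pooled comparison gives the total causal effect.
So P(outcome | do(Drug P)) is just the pooled rate for Drug P: 620/1800 = 0.344.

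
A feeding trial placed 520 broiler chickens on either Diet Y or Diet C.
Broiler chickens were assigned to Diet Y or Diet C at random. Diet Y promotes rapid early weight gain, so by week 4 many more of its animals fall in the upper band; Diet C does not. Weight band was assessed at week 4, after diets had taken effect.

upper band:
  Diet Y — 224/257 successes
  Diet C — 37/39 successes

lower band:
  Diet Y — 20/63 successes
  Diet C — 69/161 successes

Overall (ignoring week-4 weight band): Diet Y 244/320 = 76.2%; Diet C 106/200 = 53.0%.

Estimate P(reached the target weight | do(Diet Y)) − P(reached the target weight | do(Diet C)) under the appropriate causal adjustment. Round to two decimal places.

+0.23

The week-4 weight band-specific comparison favours Diet C throughout, but the pooled figures favour Diet Y. The question is whether to condition on week-4 weight band.
Because the diet influences week-4 weight band, week-4 weight band is a post-treatment mediator, not a confounder. Stratifying on it would bias the estimate; the causal effect is the crude pooled difference.
The causal difference is the pooled difference: 0.762 − 0.530 = +0.233.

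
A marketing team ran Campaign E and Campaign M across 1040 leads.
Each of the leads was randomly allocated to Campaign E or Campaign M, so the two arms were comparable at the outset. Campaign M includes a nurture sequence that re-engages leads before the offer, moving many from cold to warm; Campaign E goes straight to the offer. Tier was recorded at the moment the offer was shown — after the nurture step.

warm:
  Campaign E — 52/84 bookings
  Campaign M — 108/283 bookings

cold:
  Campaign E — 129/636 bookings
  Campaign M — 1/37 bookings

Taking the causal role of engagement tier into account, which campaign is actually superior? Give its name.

Engagement tier lies on the pathway campaign → engagement tier → outcome, so adjusting for it blocks the indirect effect. For the total causal effect of campaign, use the unadjusted pooled rates.
Pooled: Campaign E 25.1% vs Campaign M 34.1%; Campaign M is higher overall.

Campaign M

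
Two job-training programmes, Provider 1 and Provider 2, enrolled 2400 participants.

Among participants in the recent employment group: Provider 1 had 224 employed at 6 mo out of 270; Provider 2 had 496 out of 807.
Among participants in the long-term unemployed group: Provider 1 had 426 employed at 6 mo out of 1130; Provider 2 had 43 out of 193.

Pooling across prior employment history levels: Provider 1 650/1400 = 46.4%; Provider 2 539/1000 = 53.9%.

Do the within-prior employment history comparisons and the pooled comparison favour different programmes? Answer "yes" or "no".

yes

Within each prior employment history level (recent employment 83.0% vs 61.5%; long-term unemployed 37.7% vs 22.3%), Provider 1 has the higher rate every time. Pooled: 46.4% vs 53.9% — Provider 2 has the higher rate overall. The two comparisons disagree.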